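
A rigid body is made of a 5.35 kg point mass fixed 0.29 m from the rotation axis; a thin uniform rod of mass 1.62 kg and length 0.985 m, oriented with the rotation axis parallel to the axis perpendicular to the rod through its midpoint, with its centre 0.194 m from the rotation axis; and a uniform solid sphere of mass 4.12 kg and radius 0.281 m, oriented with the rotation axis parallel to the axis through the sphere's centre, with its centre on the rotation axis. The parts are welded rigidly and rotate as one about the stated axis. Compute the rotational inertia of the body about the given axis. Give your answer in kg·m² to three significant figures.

Point mass: I_cm = 0; centre at d = 0.29 m, so I = I_cm + Md² gives I = 0 + (5.35)(0.29)² = 0.44993 kg·m².
Thin rod: I_cm = (1/12)ML² = (1/12)(1.62)(0.985)² = 0.13098 kg·m²; centre at d = 0.194 m, so I = I_cm + Md² gives I = 0.13098 + (1.62)(0.194)² = 0.19195 kg·m².
Solid sphere: I_cm = (2/5)MR² = (2/5)(4.12)(0.281)² = 0.13013 kg·m²; axis through the centre, so I = 0.13013 kg·m².
Total I = 0.44993 + 0.19195 + 0.13013 = 0.77201 kg·m².

0.772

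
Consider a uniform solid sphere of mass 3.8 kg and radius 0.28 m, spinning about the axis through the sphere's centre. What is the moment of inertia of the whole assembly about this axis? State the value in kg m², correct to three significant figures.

I_cm = (2/5)MR² = (2/5)(3.8)(0.28)² = 0.11917 kg m²; axis through the centre, so I = 0.11917 kg m².

0.119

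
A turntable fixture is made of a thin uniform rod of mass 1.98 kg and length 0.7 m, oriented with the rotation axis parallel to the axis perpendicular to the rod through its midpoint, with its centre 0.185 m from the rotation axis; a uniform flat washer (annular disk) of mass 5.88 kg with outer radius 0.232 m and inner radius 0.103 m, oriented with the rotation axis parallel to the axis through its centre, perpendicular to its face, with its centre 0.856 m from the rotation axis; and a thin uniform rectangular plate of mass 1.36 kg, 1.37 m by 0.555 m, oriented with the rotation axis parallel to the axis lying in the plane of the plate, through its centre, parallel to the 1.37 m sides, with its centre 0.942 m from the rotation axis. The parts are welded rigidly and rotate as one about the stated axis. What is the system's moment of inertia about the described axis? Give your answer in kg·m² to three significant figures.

5.89

Thin rod: I_cm = (1/12)ML² = (1/12)(1.98)(0.7)² = 0.08085 kg·m²; centre at d = 0.185 m, so I = I_cm + Md² gives I = 0.08085 + (1.98)(0.185)² = 0.14862 kg·m².
Annular disk: I_cm = (1/2)M(R²+r²) = (1/2)(5.88)[(0.232)² + (0.103)²] = 0.18943 kg·m²; centre at d = 0.856 m, so I = I_cm + Md² gives I = 0.18943 + (5.88)(0.856)² = 4.4979 kg·m².
Rectangular plate: I_cm = (1/12)Mb² = (1/12)(1.36)(0.555)² = 0.03491 kg·m²; centre at d = 0.942 m, so I = I_cm + Md² gives I = 0.03491 + (1.36)(0.942)² = 1.2417 kg·m².
Total I = 0.14862 + 4.4979 + 1.2417 = 5.8883 kg·m².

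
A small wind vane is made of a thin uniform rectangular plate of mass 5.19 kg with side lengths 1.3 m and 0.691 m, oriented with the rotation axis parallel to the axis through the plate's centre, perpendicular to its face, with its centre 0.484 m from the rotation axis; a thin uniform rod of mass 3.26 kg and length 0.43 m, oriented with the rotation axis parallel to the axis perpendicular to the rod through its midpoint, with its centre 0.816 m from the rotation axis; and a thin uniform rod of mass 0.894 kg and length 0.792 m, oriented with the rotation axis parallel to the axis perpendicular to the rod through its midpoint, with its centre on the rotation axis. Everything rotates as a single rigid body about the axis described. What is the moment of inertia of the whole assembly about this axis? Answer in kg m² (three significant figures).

Rectangular plate: I_cm = (1/12)M(a²+b²) = (1/12)(5.19)[(1.3)² + (0.691)²] = 0.93744 kg m²; centre at d = 0.484 m, so I = I_cm + Md² gives I = 0.93744 + (5.19)(0.484)² = 2.1532 kg m².
Thin rod: I_cm = (1/12)ML² = (1/12)(3.26)(0.43)² = 0.050231 kg m²; centre at d = 0.816 m, so I = I_cm + Md² gives I = 0.050231 + (3.26)(0.816)² = 2.2209 kg m².
Thin rod: I_cm = (1/12)ML² = (1/12)(0.894)(0.792)² = 0.046731 kg m²; axis through the centre, so I = 0.046731 kg m².
Total I = 2.1532 + 2.2209 + 0.046731 = 4.4209 kg m².

4.42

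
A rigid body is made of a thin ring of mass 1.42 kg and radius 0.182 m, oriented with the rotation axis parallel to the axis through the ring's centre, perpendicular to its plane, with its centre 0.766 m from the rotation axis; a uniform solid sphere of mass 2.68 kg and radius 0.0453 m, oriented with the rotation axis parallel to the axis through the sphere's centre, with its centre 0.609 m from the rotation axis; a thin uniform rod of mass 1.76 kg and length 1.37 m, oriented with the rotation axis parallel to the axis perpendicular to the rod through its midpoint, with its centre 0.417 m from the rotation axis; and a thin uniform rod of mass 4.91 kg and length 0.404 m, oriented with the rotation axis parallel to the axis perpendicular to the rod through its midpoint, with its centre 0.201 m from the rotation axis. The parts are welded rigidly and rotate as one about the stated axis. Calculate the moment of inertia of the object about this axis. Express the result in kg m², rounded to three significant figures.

Thin ring: I_cm = MR² = (1.42)(0.182)² = 0.047036 kg m²; centre at d = 0.766 m, so I = I_cm + Md² gives I = 0.047036 + (1.42)(0.766)² = 0.88023 kg m².
Solid sphere: I_cm = (2/5)MR² = (2/5)(2.68)(0.0453)² = 0.0021998 kg m²; centre at d = 0.609 m, so I = I_cm + Md² gives I = 0.0021998 + (2.68)(0.609)² = 0.99616 kg m².
Thin rod: I_cm = (1/12)ML² = (1/12)(1.76)(1.37)² = 0.27528 kg m²; centre at d = 0.417 m, so I = I_cm + Md² gives I = 0.27528 + (1.76)(0.417)² = 0.58132 kg m².
Thin rod: I_cm = (1/12)ML² = (1/12)(4.91)(0.404)² = 0.066783 kg m²; centre at d = 0.201 m, so I = I_cm + Md² gives I = 0.066783 + (4.91)(0.201)² = 0.26515 kg m².
Total I = 0.88023 + 0.99616 + 0.58132 + 0.26515 = 2.7229 kg m².

2.72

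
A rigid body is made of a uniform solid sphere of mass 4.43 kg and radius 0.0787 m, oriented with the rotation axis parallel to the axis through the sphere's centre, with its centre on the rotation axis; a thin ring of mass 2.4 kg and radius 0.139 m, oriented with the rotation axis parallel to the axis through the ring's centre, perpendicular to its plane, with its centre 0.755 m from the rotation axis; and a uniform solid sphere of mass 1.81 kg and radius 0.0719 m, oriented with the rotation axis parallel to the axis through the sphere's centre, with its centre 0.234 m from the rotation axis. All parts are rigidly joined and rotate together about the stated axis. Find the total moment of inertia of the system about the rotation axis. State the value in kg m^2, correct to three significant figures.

Solid sphere: I_cm = (2/5)MR² = (2/5)(4.43)(0.0787)² = 0.010975 kg m^2; axis through the centre, so I = 0.010975 kg m^2.
Thin ring: I_cm = MR² = (2.4)(0.139)² = 0.04637 kg m^2; centre at d = 0.755 m, so the parallel axis theorem gives I = 0.04637 + (2.4)(0.755)² = 1.4144 kg m^2.
Solid sphere: I_cm = (2/5)MR² = (2/5)(1.81)(0.0719)² = 0.0037428 kg m^2; centre at d = 0.234 m, so the parallel axis theorem gives I = 0.0037428 + (1.81)(0.234)² = 0.10285 kg m^2.
Total I = 0.010975 + 1.4144 + 0.10285 = 1.5283 kg m^2.

1.53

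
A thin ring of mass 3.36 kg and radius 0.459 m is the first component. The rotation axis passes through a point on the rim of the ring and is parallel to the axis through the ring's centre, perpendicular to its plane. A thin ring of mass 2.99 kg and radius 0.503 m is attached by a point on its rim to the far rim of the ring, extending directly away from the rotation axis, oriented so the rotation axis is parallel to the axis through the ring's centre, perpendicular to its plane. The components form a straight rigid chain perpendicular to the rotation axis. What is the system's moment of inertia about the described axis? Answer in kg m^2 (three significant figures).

Thin ring: I_cm = MR² = (3.36)(0.459)² = 0.70789 kg m^2; centre at d = 0.459 m, so the parallel axis theorem gives I = 0.70789 + (3.36)(0.459)² = 1.4158 kg m^2.
Thin ring: I_cm = MR² = (2.99)(0.503)² = 0.7565 kg m^2; centre at d = 0.459 + 0.459 + 0.503 = 1.421 m, so the parallel axis theorem gives I = 0.7565 + (2.99)(1.421)² = 6.794 kg m^2.
Total I = 1.4158 + 6.794 = 8.2098 kg m^2.

8.21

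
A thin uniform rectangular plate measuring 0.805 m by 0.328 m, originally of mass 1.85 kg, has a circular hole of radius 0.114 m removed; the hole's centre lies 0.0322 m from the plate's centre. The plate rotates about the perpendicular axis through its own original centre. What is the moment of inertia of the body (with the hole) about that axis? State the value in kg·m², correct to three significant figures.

0.114

Unpierced body about its centre: I₀ = (1/12)M(a²+b²) = (1/12)(1.85)[(0.805)² + (0.328)²] = 0.11649 kg·m².
The removed disk has mass m = M·πr²/(ab) = (1.85)·π(0.114)²/(0.805·0.328) = 0.28606 kg (same uniform areal density).
Its moment of inertia about the rotation axis (parallel-axis theorem): I_hole = (1/2)mr² + md² = (1/2)(0.28606)(0.114)² + (0.28606)(0.0322)² = 0.0021554 kg·m².
Treating the hole as negative mass, I = I₀ − I_hole = 0.11649 − 0.0021554 = 0.11433 kg·m².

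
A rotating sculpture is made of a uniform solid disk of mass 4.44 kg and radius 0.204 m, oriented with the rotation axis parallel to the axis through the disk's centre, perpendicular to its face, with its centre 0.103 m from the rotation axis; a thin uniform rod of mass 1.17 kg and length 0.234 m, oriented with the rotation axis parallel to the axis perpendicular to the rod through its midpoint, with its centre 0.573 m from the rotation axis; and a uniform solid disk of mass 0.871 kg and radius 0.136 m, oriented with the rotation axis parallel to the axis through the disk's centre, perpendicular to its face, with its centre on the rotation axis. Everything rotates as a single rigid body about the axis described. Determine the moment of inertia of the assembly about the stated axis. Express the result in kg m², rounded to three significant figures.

Solid disk: I_cm = (1/2)MR² = (1/2)(4.44)(0.204)² = 0.092388 kg m²; centre at d = 0.103 m, so I = I_cm + Md² gives I = 0.092388 + (4.44)(0.103)² = 0.13949 kg m².
Thin rod: I_cm = (1/12)ML² = (1/12)(1.17)(0.234)² = 0.0053387 kg m²; centre at d = 0.573 m, so I = I_cm + Md² gives I = 0.0053387 + (1.17)(0.573)² = 0.38948 kg m².
Solid disk: I_cm = (1/2)MR² = (1/2)(0.871)(0.136)² = 0.008055 kg m²; axis through the centre, so I = 0.008055 kg m².
Total I = 0.13949 + 0.38948 + 0.008055 = 0.53703 kg m².

0.537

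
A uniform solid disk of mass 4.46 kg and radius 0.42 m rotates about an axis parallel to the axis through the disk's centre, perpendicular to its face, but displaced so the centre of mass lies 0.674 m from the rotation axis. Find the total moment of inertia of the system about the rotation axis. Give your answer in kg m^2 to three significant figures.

I_cm = (1/2)MR² = (1/2)(4.46)(0.42)² = 0.39337 kg m^2; centre at d = 0.674 m, so I = I_cm + Md² gives I = 0.39337 + (4.46)(0.674)² = 2.4194 kg m^2.

2.42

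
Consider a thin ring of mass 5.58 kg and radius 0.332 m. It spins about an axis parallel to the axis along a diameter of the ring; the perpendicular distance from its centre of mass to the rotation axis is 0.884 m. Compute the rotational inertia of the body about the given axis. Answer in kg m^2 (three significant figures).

4.67

I_cm = (1/2)MR² = (1/2)(5.58)(0.332)² = 0.30752 kg m^2; centre at d = 0.884 m, so I = I_cm + Md² gives I = 0.30752 + (5.58)(0.884)² = 4.668 kg m^2.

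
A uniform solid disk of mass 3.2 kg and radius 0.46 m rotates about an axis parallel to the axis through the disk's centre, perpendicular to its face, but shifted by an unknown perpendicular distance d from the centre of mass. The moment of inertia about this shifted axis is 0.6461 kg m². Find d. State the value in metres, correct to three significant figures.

0.310

About the centre-of-mass axis, I_cm = (1/2)MR² = (1/2)(3.2)(0.46)² = 0.33856 kg m².
Parallel axis theorem: I = I_cm + Md², so Md² = 0.6461 − 0.33856 = 0.30754 kg m².
d = √(0.30754 / 3.2) = 0.31001 m.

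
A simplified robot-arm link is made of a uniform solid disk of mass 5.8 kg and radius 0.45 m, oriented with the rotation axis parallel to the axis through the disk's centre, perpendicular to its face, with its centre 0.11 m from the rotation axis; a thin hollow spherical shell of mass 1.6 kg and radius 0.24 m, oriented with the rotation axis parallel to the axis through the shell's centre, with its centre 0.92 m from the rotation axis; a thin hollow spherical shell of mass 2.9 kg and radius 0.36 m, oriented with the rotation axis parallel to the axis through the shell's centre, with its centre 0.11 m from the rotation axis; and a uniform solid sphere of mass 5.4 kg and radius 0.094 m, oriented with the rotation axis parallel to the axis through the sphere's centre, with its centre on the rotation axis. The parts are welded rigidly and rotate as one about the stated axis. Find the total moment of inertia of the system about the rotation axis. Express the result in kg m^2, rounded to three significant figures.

2.38

Solid disk: I_cm = (1/2)MR² = (1/2)(5.8)(0.45)² = 0.58725 kg m^2; centre at d = 0.11 m, so I = I_cm + Md² gives I = 0.58725 + (5.8)(0.11)² = 0.65743 kg m^2.
Spherical shell: I_cm = (2/3)MR² = (2/3)(1.6)(0.24)² = 0.06144 kg m^2; centre at d = 0.92 m, so I = I_cm + Md² gives I = 0.06144 + (1.6)(0.92)² = 1.4157 kg m^2.
Spherical shell: I_cm = (2/3)MR² = (2/3)(2.9)(0.36)² = 0.25056 kg m^2; centre at d = 0.11 m, so I = I_cm + Md² gives I = 0.25056 + (2.9)(0.11)² = 0.28565 kg m^2.
Solid sphere: I_cm = (2/5)MR² = (2/5)(5.4)(0.094)² = 0.019086 kg m^2; axis through the centre, so I = 0.019086 kg m^2.
Total I = 0.65743 + 1.4157 + 0.28565 + 0.019086 = 2.3778 kg m^2.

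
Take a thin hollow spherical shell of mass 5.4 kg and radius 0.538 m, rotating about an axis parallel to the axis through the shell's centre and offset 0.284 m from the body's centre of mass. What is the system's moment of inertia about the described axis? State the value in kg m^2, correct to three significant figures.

I_cm = (2/3)MR² = (2/3)(5.4)(0.538)² = 1.042 kg m^2; centre at d = 0.284 m, so I = I_cm + Md² gives I = 1.042 + (5.4)(0.284)² = 1.4775 kg m^2.

1.48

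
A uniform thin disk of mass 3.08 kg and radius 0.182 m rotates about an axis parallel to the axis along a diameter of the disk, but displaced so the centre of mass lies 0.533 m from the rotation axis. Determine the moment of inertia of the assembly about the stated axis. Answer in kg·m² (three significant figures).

0.900

I_cm = (1/4)MR² = (1/4)(3.08)(0.182)² = 0.025505 kg·m²; centre at d = 0.533 m, so I = I_cm + Md² gives I = 0.025505 + (3.08)(0.533)² = 0.9005 kg·m².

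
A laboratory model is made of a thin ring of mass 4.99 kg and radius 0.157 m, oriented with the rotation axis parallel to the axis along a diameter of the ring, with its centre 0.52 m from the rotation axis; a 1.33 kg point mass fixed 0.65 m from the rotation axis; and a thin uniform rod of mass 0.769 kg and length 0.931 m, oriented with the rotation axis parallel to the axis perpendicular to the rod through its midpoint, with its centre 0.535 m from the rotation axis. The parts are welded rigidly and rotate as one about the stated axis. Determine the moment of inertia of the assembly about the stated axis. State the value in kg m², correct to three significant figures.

Thin ring: I_cm = (1/2)MR² = (1/2)(4.99)(0.157)² = 0.061499 kg m²; centre at d = 0.52 m, so the parallel axis theorem gives I = 0.061499 + (4.99)(0.52)² = 1.4108 kg m².
Point mass: I_cm = 0; centre at d = 0.65 m, so the parallel axis theorem gives I = 0 + (1.33)(0.65)² = 0.56193 kg m².
Thin rod: I_cm = (1/12)ML² = (1/12)(0.769)(0.931)² = 0.055545 kg m²; centre at d = 0.535 m, so the parallel axis theorem gives I = 0.055545 + (0.769)(0.535)² = 0.27565 kg m².
Total I = 1.4108 + 0.56193 + 0.27565 = 2.2484 kg m².

2.25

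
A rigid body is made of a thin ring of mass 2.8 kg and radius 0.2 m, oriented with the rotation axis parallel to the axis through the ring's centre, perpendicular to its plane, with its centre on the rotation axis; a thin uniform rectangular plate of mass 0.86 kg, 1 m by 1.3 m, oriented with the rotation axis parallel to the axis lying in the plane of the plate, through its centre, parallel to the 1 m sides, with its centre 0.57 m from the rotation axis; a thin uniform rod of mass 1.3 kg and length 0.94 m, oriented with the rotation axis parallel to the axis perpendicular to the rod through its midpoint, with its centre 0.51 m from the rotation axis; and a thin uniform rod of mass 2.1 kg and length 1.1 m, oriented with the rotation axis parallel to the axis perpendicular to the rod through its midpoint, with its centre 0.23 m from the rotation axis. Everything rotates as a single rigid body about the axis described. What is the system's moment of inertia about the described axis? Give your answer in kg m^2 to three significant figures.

Thin ring: I_cm = MR² = (2.8)(0.2)² = 0.112 kg m^2; axis through the centre, so I = 0.112 kg m^2.
Rectangular plate: I_cm = (1/12)Mb² = (1/12)(0.86)(1.3)² = 0.12112 kg m^2; centre at d = 0.57 m, so the parallel axis theorem gives I = 0.12112 + (0.86)(0.57)² = 0.40053 kg m^2.
Thin rod: I_cm = (1/12)ML² = (1/12)(1.3)(0.94)² = 0.095723 kg m^2; centre at d = 0.51 m, so the parallel axis theorem gives I = 0.095723 + (1.3)(0.51)² = 0.43385 kg m^2.
Thin rod: I_cm = (1/12)ML² = (1/12)(2.1)(1.1)² = 0.21175 kg m^2; centre at d = 0.23 m, so the parallel axis theorem gives I = 0.21175 + (2.1)(0.23)² = 0.32284 kg m^2.
Total I = 0.112 + 0.40053 + 0.43385 + 0.32284 = 1.2692 kg m^2.

1.27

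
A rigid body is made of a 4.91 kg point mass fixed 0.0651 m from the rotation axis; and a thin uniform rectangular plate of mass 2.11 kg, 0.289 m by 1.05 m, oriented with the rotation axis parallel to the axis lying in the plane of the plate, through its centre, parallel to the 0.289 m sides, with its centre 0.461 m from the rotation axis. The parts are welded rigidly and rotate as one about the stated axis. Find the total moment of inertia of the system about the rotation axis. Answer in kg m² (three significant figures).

Point mass: I_cm = 0; centre at d = 0.0651 m, so the parallel axis theorem gives I = 0 + (4.91)(0.0651)² = 0.020809 kg m².
Rectangular plate: I_cm = (1/12)Mb² = (1/12)(2.11)(1.05)² = 0.19386 kg m²; centre at d = 0.461 m, so the parallel axis theorem gives I = 0.19386 + (2.11)(0.461)² = 0.64228 kg m².
Total I = 0.020809 + 0.64228 = 0.66308 kg m².

0.663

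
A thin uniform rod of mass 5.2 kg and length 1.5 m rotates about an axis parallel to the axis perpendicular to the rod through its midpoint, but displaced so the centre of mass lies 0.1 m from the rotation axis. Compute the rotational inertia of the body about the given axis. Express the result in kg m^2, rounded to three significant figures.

I_cm = (1/12)ML² = (1/12)(5.2)(1.5)² = 0.975 kg m^2; centre at d = 0.1 m, so I = I_cm + Md² gives I = 0.975 + (5.2)(0.1)² = 1.027 kg m^2.

1.03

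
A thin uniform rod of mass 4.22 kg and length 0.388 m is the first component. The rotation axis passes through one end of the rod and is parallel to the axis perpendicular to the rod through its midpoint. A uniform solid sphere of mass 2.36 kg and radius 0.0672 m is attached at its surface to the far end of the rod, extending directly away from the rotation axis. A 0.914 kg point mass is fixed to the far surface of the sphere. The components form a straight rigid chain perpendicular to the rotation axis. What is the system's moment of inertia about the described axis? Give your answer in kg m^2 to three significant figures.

Thin rod: I_cm = (1/12)ML² = (1/12)(4.22)(0.388)² = 0.052941 kg m^2; centre at d = 0.194 m, so I = I_cm + Md² gives I = 0.052941 + (4.22)(0.194)² = 0.21177 kg m^2.
Solid sphere: I_cm = (2/5)MR² = (2/5)(2.36)(0.0672)² = 0.004263 kg m^2; centre at d = 0.194 + 0.194 + 0.0672 = 0.4552 m, so I = I_cm + Md² gives I = 0.004263 + (2.36)(0.4552)² = 0.49327 kg m^2.
Point mass: I_cm = 0; centre at d = 0.194 + 0.194 + 0.0672 + 0.0672 = 0.5224 m, so I = I_cm + Md² gives I = 0 + (0.914)(0.5224)² = 0.24943 kg m^2.
Total I = 0.21177 + 0.49327 + 0.24943 = 0.95447 kg m^2.

0.954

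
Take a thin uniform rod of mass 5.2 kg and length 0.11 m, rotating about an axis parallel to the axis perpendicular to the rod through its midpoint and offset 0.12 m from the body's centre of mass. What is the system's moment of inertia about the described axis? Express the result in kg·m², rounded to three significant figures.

0.0801

I_cm = (1/12)ML² = (1/12)(5.2)(0.11)² = 0.0052433 kg·m²; centre at d = 0.12 m, so I = I_cm + Md² gives I = 0.0052433 + (5.2)(0.12)² = 0.080123 kg·m².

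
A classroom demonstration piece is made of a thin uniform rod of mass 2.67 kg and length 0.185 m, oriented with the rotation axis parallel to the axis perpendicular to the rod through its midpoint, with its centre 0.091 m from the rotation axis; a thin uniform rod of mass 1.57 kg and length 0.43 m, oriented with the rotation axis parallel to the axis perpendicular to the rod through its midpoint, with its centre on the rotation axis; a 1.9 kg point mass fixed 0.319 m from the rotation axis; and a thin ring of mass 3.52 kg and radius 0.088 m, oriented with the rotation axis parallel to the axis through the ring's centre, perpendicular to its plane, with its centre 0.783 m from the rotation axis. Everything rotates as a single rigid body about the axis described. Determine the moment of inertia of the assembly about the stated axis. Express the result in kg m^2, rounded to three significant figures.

2.43

Thin rod: I_cm = (1/12)ML² = (1/12)(2.67)(0.185)² = 0.0076151 kg m^2; centre at d = 0.091 m, so I = I_cm + Md² gives I = 0.0076151 + (2.67)(0.091)² = 0.029725 kg m^2.
Thin rod: I_cm = (1/12)ML² = (1/12)(1.57)(0.43)² = 0.024191 kg m^2; axis through the centre, so I = 0.024191 kg m^2.
Point mass: I_cm = 0; centre at d = 0.319 m, so I = I_cm + Md² gives I = 0 + (1.9)(0.319)² = 0.19335 kg m^2.
Thin ring: I_cm = MR² = (3.52)(0.088)² = 0.027259 kg m^2; centre at d = 0.783 m, so I = I_cm + Md² gives I = 0.027259 + (3.52)(0.783)² = 2.1853 kg m^2.
Total I = 0.029725 + 0.024191 + 0.19335 + 2.1853 = 2.4326 kg m^2.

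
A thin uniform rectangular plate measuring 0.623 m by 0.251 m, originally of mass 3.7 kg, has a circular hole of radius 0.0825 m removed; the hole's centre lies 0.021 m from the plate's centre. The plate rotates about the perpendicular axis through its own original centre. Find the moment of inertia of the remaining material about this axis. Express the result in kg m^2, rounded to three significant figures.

0.137

Unpierced body about its centre: I₀ = (1/12)M(a²+b²) = (1/12)(3.7)[(0.623)² + (0.251)²] = 0.1391 kg m^2.
The removed disk has mass m = M·πr²/(ab) = (3.7)·π(0.0825)²/(0.623·0.251) = 0.50594 kg (same uniform areal density).
Its moment of inertia about the rotation axis (parallel-axis theorem): I_hole = (1/2)mr² + md² = (1/2)(0.50594)(0.0825)² + (0.50594)(0.021)² = 0.0019449 kg m^2.
Treating the hole as negative mass, I = I₀ − I_hole = 0.1391 − 0.0019449 = 0.13715 kg m^2.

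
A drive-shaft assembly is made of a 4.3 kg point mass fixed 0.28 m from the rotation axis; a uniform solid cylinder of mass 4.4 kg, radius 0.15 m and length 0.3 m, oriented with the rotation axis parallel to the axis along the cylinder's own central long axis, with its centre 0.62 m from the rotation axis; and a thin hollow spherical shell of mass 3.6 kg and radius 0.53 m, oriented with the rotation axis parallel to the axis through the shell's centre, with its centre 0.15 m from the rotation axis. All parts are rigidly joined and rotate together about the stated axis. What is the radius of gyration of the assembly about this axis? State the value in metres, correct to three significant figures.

Point mass: I_cm = 0; centre at d = 0.28 m, so the parallel axis theorem gives I = 0 + (4.3)(0.28)² = 0.33712 kg m².
Solid cylinder: I_cm = (1/2)MR² = (1/2)(4.4)(0.15)² = 0.0495 kg m²; centre at d = 0.62 m, so the parallel axis theorem gives I = 0.0495 + (4.4)(0.62)² = 1.7409 kg m².
Spherical shell: I_cm = (2/3)MR² = (2/3)(3.6)(0.53)² = 0.67416 kg m²; centre at d = 0.15 m, so the parallel axis theorem gives I = 0.67416 + (3.6)(0.15)² = 0.75516 kg m².
Total I = 2.8331 kg m²; total mass M = 12.3 kg.
k = √(I/M) = √(2.8331/12.3) = 0.47993 m.

0.480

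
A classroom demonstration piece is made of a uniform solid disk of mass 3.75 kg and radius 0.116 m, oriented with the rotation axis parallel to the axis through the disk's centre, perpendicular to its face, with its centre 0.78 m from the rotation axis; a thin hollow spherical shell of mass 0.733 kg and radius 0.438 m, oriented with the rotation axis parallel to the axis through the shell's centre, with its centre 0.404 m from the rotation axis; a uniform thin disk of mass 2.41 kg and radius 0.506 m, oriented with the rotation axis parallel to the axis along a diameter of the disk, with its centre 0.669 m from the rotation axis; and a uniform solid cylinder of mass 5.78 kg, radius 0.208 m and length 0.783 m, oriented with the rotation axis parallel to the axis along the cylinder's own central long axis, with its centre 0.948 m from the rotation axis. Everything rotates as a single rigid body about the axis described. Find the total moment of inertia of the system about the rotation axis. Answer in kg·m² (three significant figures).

Solid disk: I_cm = (1/2)MR² = (1/2)(3.75)(0.116)² = 0.02523 kg·m²; centre at d = 0.78 m, so I = I_cm + Md² gives I = 0.02523 + (3.75)(0.78)² = 2.3067 kg·m².
Spherical shell: I_cm = (2/3)MR² = (2/3)(0.733)(0.438)² = 0.093748 kg·m²; centre at d = 0.404 m, so I = I_cm + Md² gives I = 0.093748 + (0.733)(0.404)² = 0.21339 kg·m².
Thin disk: I_cm = (1/4)MR² = (1/4)(2.41)(0.506)² = 0.15426 kg·m²; centre at d = 0.669 m, so I = I_cm + Md² gives I = 0.15426 + (2.41)(0.669)² = 1.2329 kg·m².
Solid cylinder: I_cm = (1/2)MR² = (1/2)(5.78)(0.208)² = 0.12503 kg·m²; centre at d = 0.948 m, so I = I_cm + Md² gives I = 0.12503 + (5.78)(0.948)² = 5.3195 kg·m².
Total I = 2.3067 + 0.21339 + 1.2329 + 5.3195 = 9.0725 kg·m².

9.07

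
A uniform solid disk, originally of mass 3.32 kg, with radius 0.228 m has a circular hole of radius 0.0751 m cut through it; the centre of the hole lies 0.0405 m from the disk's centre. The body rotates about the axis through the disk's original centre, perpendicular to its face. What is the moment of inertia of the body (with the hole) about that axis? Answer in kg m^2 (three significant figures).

0.0847

Unpierced body about its centre: I₀ = (1/2)MR² = (1/2)(3.32)(0.228)² = 0.086293 kg m^2.
The removed disk has mass m = M·(r/R)² = (3.32)(0.0751/0.228)² = 0.3602 kg (same uniform areal density).
Its moment of inertia about the rotation axis (parallel-axis theorem): I_hole = (1/2)mr² + md² = (1/2)(0.3602)(0.0751)² + (0.3602)(0.0405)² = 0.0016066 kg m^2.
Treating the hole as negative mass, I = I₀ − I_hole = 0.086293 − 0.0016066 = 0.084687 kg m^2.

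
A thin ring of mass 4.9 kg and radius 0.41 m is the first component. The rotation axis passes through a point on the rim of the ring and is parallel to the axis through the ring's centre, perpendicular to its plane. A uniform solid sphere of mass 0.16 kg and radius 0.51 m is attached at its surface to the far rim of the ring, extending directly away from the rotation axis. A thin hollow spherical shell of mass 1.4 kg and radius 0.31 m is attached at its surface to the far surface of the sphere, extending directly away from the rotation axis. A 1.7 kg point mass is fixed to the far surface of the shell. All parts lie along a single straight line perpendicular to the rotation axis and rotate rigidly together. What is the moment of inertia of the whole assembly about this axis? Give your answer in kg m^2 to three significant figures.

Thin ring: I_cm = MR² = (4.9)(0.41)² = 0.82369 kg m^2; centre at d = 0.41 m, so I = I_cm + Md² gives I = 0.82369 + (4.9)(0.41)² = 1.6474 kg m^2.
Solid sphere: I_cm = (2/5)MR² = (2/5)(0.16)(0.51)² = 0.016646 kg m^2; centre at d = 0.41 + 0.41 + 0.51 = 1.33 m, so I = I_cm + Md² gives I = 0.016646 + (0.16)(1.33)² = 0.29967 kg m^2.
Spherical shell: I_cm = (2/3)MR² = (2/3)(1.4)(0.31)² = 0.089693 kg m^2; centre at d = 0.41 + 0.41 + 0.51 + 0.51 + 0.31 = 2.15 m, so I = I_cm + Md² gives I = 0.089693 + (1.4)(2.15)² = 6.5612 kg m^2.
Point mass: I_cm = 0; centre at d = 0.41 + 0.41 + 0.51 + 0.51 + 0.31 + 0.31 = 2.46 m, so I = I_cm + Md² gives I = 0 + (1.7)(2.46)² = 10.288 kg m^2.
Total I = 1.6474 + 0.29967 + 6.5612 + 10.288 = 18.796 kg m^2.

18.8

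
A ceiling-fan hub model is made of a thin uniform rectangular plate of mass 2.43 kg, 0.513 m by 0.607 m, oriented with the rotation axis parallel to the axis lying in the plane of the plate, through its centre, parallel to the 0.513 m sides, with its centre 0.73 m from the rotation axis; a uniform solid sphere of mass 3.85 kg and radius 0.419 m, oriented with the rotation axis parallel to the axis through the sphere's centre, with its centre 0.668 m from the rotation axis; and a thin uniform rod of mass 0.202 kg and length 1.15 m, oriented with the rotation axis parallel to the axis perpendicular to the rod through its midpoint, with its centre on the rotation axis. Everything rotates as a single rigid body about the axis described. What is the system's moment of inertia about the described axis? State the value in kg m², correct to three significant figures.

Rectangular plate: I_cm = (1/12)Mb² = (1/12)(2.43)(0.607)² = 0.074611 kg m²; centre at d = 0.73 m, so the parallel axis theorem gives I = 0.074611 + (2.43)(0.73)² = 1.3696 kg m².
Solid sphere: I_cm = (2/5)MR² = (2/5)(3.85)(0.419)² = 0.27036 kg m²; centre at d = 0.668 m, so the parallel axis theorem gives I = 0.27036 + (3.85)(0.668)² = 1.9883 kg m².
Thin rod: I_cm = (1/12)ML² = (1/12)(0.202)(1.15)² = 0.022262 kg m²; axis through the centre, so I = 0.022262 kg m².
Total I = 1.3696 + 1.9883 + 0.022262 = 3.3801 kg m².

3.38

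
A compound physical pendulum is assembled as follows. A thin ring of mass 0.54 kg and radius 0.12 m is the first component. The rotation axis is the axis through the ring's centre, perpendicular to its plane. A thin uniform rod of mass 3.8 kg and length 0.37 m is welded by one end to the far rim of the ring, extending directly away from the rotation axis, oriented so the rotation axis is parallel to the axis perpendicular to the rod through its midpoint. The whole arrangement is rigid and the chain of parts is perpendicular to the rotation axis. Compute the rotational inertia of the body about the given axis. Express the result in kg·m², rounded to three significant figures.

0.405

Thin ring: I_cm = MR² = (0.54)(0.12)² = 0.007776 kg·m²; axis through the centre, so I = 0.007776 kg·m².
Thin rod: I_cm = (1/12)ML² = (1/12)(3.8)(0.37)² = 0.043352 kg·m²; centre at d = 0.12 + 0.185 = 0.305 m, so the parallel axis theorem gives I = 0.043352 + (3.8)(0.305)² = 0.39685 kg·m².
Total I = 0.007776 + 0.39685 = 0.40462 kg·m².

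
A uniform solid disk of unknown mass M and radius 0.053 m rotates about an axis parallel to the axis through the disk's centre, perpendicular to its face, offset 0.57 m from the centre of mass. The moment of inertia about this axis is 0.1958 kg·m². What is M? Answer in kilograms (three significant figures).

I = I_cm + Md² = (1/2)MR² + Md² = M·[0.5·(0.053)² + (0.57)²] = M·0.3263.
So M = 0.1958 / 0.3263 = 0.60005 kg.

0.600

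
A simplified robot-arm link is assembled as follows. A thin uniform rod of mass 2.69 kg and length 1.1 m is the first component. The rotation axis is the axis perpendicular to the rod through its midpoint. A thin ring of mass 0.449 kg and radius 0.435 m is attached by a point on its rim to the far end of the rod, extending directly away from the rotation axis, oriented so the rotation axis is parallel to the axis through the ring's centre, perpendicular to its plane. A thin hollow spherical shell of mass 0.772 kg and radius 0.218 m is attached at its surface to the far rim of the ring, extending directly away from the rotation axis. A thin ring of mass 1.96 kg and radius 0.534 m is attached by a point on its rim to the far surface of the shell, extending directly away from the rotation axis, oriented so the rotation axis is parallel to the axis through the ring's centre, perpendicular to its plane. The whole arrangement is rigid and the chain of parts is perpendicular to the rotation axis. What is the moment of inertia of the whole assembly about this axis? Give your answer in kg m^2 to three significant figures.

Thin rod: I_cm = (1/12)ML² = (1/12)(2.69)(1.1)² = 0.27124 kg m^2; axis through the centre, so I = 0.27124 kg m^2.
Thin ring: I_cm = MR² = (0.449)(0.435)² = 0.084962 kg m^2; centre at d = 0.55 + 0.435 = 0.985 m, so I = I_cm + Md² gives I = 0.084962 + (0.449)(0.985)² = 0.52059 kg m^2.
Spherical shell: I_cm = (2/3)MR² = (2/3)(0.772)(0.218)² = 0.024459 kg m^2; centre at d = 0.55 + 0.435 + 0.435 + 0.218 = 1.638 m, so I = I_cm + Md² gives I = 0.024459 + (0.772)(1.638)² = 2.0958 kg m^2.
Thin ring: I_cm = MR² = (1.96)(0.534)² = 0.55891 kg m^2; centre at d = 0.55 + 0.435 + 0.435 + 0.218 + 0.218 + 0.534 = 2.39 m, so I = I_cm + Md² gives I = 0.55891 + (1.96)(2.39)² = 11.755 kg m^2.
Total I = 0.27124 + 0.52059 + 2.0958 + 11.755 = 14.642 kg m^2.

14.6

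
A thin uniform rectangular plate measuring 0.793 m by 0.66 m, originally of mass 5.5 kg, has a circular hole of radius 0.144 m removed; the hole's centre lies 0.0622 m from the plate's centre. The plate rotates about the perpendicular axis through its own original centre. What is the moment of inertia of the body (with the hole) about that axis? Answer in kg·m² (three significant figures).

0.478

Unpierced body about its centre: I₀ = (1/12)M(a²+b²) = (1/12)(5.5)[(0.793)² + (0.66)²] = 0.48787 kg·m².
The removed disk has mass m = M·πr²/(ab) = (5.5)·π(0.144)²/(0.793·0.66) = 0.68457 kg (same uniform areal density).
Its moment of inertia about the rotation axis (parallel-axis theorem): I_hole = (1/2)mr² + md² = (1/2)(0.68457)(0.144)² + (0.68457)(0.0622)² = 0.0097462 kg·m².
Treating the hole as negative mass, I = I₀ − I_hole = 0.48787 − 0.0097462 = 0.47813 kg·m².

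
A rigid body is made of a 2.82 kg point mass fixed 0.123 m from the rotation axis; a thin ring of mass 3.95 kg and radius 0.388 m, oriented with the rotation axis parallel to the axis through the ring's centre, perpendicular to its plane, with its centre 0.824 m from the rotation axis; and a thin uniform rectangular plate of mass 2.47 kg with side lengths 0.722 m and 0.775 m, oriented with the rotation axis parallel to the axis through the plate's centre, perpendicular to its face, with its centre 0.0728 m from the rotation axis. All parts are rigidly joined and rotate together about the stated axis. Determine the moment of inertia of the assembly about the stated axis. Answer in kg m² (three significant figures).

Point mass: I_cm = 0; centre at d = 0.123 m, so I = I_cm + Md² gives I = 0 + (2.82)(0.123)² = 0.042664 kg m².
Thin ring: I_cm = MR² = (3.95)(0.388)² = 0.59465 kg m²; centre at d = 0.824 m, so I = I_cm + Md² gives I = 0.59465 + (3.95)(0.824)² = 3.2766 kg m².
Rectangular plate: I_cm = (1/12)M(a²+b²) = (1/12)(2.47)[(0.722)² + (0.775)²] = 0.23093 kg m²; centre at d = 0.0728 m, so I = I_cm + Md² gives I = 0.23093 + (2.47)(0.0728)² = 0.24402 kg m².
Total I = 0.042664 + 3.2766 + 0.24402 = 3.5633 kg m².

3.56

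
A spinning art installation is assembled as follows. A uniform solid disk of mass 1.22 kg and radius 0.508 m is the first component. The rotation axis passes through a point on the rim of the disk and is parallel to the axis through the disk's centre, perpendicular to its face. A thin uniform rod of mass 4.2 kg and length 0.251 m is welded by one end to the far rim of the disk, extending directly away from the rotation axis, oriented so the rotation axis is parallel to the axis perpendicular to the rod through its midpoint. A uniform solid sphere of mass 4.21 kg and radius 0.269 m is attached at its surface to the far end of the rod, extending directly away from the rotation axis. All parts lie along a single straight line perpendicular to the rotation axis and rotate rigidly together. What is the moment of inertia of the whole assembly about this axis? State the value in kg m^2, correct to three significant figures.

Solid disk: I_cm = (1/2)MR² = (1/2)(1.22)(0.508)² = 0.15742 kg m^2; centre at d = 0.508 m, so the parallel axis theorem gives I = 0.15742 + (1.22)(0.508)² = 0.47226 kg m^2.
Thin rod: I_cm = (1/12)ML² = (1/12)(4.2)(0.251)² = 0.02205 kg m^2; centre at d = 0.508 + 0.508 + 0.1255 = 1.1415 m, so the parallel axis theorem gives I = 0.02205 + (4.2)(1.1415)² = 5.4947 kg m^2.
Solid sphere: I_cm = (2/5)MR² = (2/5)(4.21)(0.269)² = 0.12186 kg m^2; centre at d = 0.508 + 0.508 + 0.1255 + 0.1255 + 0.269 = 1.536 m, so the parallel axis theorem gives I = 0.12186 + (4.21)(1.536)² = 10.054 kg m^2.
Total I = 0.47226 + 5.4947 + 10.054 = 16.021 kg m^2.

16.0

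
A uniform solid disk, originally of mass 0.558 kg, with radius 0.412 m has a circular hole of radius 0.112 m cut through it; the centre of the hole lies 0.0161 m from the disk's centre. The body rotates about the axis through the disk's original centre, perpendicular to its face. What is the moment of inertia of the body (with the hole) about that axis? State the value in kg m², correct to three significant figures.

0.0471

Unpierced body about its centre: I₀ = (1/2)MR² = (1/2)(0.558)(0.412)² = 0.047359 kg m².
The removed disk has mass m = M·(r/R)² = (0.558)(0.112/0.412)² = 0.041236 kg (same uniform areal density).
Its moment of inertia about the rotation axis (parallel-axis theorem): I_hole = (1/2)mr² + md² = (1/2)(0.041236)(0.112)² + (0.041236)(0.0161)² = 0.00026932 kg m².
Treating the hole as negative mass, I = I₀ − I_hole = 0.047359 − 0.00026932 = 0.047089 kg m².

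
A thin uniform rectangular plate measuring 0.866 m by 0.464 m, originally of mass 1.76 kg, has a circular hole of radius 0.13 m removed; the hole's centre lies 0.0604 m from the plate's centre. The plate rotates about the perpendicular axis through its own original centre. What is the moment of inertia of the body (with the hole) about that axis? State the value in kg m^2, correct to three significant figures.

Unpierced body about its centre: I₀ = (1/12)M(a²+b²) = (1/12)(1.76)[(0.866)² + (0.464)²] = 0.14157 kg m^2.
The removed disk has mass m = M·πr²/(ab) = (1.76)·π(0.13)²/(0.866·0.464) = 0.23255 kg (same uniform areal density).
Its moment of inertia about the rotation axis (parallel-axis theorem): I_hole = (1/2)mr² + md² = (1/2)(0.23255)(0.13)² + (0.23255)(0.0604)² = 0.0028134 kg m^2.
Treating the hole as negative mass, I = I₀ − I_hole = 0.14157 − 0.0028134 = 0.13876 kg m^2.

0.139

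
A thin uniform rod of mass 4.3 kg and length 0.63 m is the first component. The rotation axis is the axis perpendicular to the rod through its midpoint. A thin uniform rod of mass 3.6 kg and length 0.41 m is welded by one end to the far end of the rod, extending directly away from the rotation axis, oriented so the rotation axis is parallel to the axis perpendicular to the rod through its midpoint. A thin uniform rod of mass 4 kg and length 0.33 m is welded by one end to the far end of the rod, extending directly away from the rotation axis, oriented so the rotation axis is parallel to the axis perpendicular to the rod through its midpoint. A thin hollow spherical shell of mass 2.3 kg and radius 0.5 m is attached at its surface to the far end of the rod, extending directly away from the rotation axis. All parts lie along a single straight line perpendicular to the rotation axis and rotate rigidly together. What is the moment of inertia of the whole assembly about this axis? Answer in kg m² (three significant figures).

Thin rod: I_cm = (1/12)ML² = (1/12)(4.3)(0.63)² = 0.14222 kg m²; axis through the centre, so I = 0.14222 kg m².
Thin rod: I_cm = (1/12)ML² = (1/12)(3.6)(0.41)² = 0.05043 kg m²; centre at d = 0.315 + 0.205 = 0.52 m, so the parallel axis theorem gives I = 0.05043 + (3.6)(0.52)² = 1.0239 kg m².
Thin rod: I_cm = (1/12)ML² = (1/12)(4)(0.33)² = 0.0363 kg m²; centre at d = 0.315 + 0.205 + 0.205 + 0.165 = 0.89 m, so the parallel axis theorem gives I = 0.0363 + (4)(0.89)² = 3.2047 kg m².
Spherical shell: I_cm = (2/3)MR² = (2/3)(2.3)(0.5)² = 0.38333 kg m²; centre at d = 0.315 + 0.205 + 0.205 + 0.165 + 0.165 + 0.5 = 1.555 m, so the parallel axis theorem gives I = 0.38333 + (2.3)(1.555)² = 5.9448 kg m².
Total I = 0.14222 + 1.0239 + 3.2047 + 5.9448 = 10.316 kg m².

10.3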